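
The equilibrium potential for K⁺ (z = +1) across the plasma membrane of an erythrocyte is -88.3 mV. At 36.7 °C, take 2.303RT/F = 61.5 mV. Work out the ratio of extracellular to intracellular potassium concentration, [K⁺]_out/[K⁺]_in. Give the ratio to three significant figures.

0.0367

log₁₀([out]/[in]) = E·z/(61.5) = -88.3 × 1 / 61.5 = -1.4358
[out]/[in] = 10^(-1.4358) = 0.03666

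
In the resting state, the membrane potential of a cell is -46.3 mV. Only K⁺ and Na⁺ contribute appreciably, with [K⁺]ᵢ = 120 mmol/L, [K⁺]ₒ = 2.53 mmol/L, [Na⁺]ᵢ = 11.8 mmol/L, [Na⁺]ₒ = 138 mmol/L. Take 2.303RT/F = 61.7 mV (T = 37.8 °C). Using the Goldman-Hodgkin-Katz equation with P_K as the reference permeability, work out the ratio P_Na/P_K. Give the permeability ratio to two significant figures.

Let α = P_Na/P_K. GHK: Vm = 61.7·log₁₀[(Kₒ + α·Naₒ)/(Kᵢ + α·Naᵢ)].
10^(Vm/61.7) = 10^(-46.3/61.7) = 0.17766
So 0.17766·(Kᵢ + α·Naᵢ) = Kₒ + α·Naₒ → α = (0.17766·120.0 − 2.53) / (138.0 − 0.17766·11.8)
α = (21.32 − 2.53) / (138.0 − 2.096) = 18.79/135.9 = 0.1383

0.14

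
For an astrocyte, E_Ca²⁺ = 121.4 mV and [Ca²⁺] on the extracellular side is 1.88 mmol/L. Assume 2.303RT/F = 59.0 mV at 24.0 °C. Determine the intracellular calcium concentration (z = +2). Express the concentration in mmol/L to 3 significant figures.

0.000144 mmol/L

Nernst: E = (59.0/2) · log₁₀([out]/[in]), so log₁₀([out]/[in]) = 121.4 × 2 / 59.0 = 4.1153.
[out]/[in] = 10^(4.1153) = 1.304e+04.
[in] = 1.88 / 1.304e+04 = 0.0001442 mmol/L.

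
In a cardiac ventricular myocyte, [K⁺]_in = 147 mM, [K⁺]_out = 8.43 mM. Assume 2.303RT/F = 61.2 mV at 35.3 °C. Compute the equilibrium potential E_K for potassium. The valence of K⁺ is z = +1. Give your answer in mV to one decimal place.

-76.0 mV

E = (61.2/z) · log₁₀([K⁺]_out/[K⁺]_in) with z = +1.
= (61.2/1) · log₁₀(8.43/147) = 61.20 · log₁₀(0.05735)
= 61.20 · (-1.2415) = -75.98 mV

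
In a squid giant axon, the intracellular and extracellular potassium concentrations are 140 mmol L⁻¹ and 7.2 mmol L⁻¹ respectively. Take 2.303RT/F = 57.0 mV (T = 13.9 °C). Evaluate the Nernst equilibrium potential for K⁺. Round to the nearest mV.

E = (57.0/z) · log₁₀([K⁺]_out/[K⁺]_in) with z = +1.
= (57.0/1) · log₁₀(7.2/140) = 57.00 · log₁₀(0.05143)
= 57.00 · (-1.2888) = -73.46 mV

-73 mV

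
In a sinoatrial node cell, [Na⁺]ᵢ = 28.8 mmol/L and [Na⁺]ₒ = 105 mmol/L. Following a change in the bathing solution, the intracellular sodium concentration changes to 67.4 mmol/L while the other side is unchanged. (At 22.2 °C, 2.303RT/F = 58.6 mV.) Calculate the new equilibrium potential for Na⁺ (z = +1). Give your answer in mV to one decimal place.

After the shift: [Na⁺]_out = 105, [Na⁺]_in = 67.4 mmol/L.
E_new = (58.6/1)·log₁₀(105/67.4) = 58.60 · (0.1925) = 11.28 mV

11.3 mV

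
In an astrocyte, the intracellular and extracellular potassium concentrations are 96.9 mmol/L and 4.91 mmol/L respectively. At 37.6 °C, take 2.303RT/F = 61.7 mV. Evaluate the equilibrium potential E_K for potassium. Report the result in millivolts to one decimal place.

-79.9 mV

E = (61.7/z) · log₁₀([K⁺]_out/[K⁺]_in) with z = +1.
= (61.7/1) · log₁₀(4.91/96.9) = 61.70 · log₁₀(0.05067)
= 61.70 · (-1.2952) = -79.92 mV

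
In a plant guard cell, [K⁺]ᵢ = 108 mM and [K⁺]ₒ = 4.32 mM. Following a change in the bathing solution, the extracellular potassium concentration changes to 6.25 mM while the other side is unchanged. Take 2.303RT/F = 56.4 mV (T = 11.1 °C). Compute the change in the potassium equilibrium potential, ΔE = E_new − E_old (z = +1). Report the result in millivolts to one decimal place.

9.0 mV

E_old = (56.4/1)·log₁₀(4.32/108) = -78.84 mV
E_new = (56.4/1)·log₁₀(6.25/108) = -69.80 mV
ΔE = -69.80 − (-78.84) = 9.05 mV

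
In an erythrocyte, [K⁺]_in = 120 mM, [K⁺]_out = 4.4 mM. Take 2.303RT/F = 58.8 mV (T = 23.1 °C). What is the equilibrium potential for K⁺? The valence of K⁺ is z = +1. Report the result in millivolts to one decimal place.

-84.4 mV

E = (58.8/z) · log₁₀([K⁺]_out/[K⁺]_in) with z = +1.
= (58.8/1) · log₁₀(4.4/120) = 58.80 · log₁₀(0.03667)
= 58.80 · (-1.4357) = -84.42 mV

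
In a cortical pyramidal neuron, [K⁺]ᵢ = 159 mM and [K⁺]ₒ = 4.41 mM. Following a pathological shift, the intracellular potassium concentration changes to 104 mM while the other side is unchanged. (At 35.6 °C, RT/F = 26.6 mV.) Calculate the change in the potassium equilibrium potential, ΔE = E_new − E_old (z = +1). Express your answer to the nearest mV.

11 mV

E_old = (26.6/1)·ln(4.41/159) = -95.36 mV
E_new = (26.6/1)·ln(4.41/104) = -84.07 mV
ΔE = -84.07 − (-95.36) = 11.29 mV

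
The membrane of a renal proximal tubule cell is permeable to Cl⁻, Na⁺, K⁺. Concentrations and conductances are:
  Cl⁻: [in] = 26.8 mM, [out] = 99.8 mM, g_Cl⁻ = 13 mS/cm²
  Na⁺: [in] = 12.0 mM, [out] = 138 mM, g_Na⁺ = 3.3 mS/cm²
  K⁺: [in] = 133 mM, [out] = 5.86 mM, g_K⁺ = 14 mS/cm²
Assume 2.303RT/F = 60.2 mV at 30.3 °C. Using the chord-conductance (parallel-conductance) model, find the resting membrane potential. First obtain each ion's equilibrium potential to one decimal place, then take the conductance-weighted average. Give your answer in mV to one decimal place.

E_Cl⁻ = (60.2/-1)·log₁₀(99.8/26.8) = -34.4 mV
E_Na⁺ = (60.2/1)·log₁₀(138/12.0) = 63.9 mV
E_K⁺ = (60.2/1)·log₁₀(5.86/133) = -81.6 mV
Vm = (Σ gᵢEᵢ)/(Σ gᵢ) = (13·-34.4 + 3.3·63.9 + 14·-81.6) / (13 + 3.3 + 14)
= -1378.73 / 30.3 = -45.50 mV

-45.5 mV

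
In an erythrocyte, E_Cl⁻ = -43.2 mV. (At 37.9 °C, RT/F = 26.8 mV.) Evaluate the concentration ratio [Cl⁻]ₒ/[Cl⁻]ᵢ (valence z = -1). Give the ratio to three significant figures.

5.01

ln([out]/[in]) = E·z/(26.8) = -43.2 × -1 / 26.8 = 1.6119
[out]/[in] = e^(1.6119) = 5.013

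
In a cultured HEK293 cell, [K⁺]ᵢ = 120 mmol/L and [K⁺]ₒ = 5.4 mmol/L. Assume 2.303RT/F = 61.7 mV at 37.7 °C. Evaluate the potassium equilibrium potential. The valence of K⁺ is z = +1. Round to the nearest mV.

-83 mV

E = (61.7/z) · log₁₀([K⁺]_out/[K⁺]_in) with z = +1.
= (61.7/1) · log₁₀(5.4/120) = 61.70 · log₁₀(0.045)
= 61.70 · (-1.3468) = -83.10 mV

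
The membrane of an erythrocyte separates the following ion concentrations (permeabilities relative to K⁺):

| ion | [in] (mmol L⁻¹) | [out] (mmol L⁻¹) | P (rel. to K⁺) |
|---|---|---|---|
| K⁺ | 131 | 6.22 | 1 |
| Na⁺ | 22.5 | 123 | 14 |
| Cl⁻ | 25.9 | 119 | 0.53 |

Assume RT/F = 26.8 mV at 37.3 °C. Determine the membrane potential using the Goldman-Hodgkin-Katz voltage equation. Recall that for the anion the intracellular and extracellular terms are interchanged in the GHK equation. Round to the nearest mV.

33 mV

Vm = 26.8 · ln[(Σ P·[cation]ₒ + Σ P·[anion]ᵢ) / (Σ P·[cation]ᵢ + Σ P·[anion]ₒ)]
Numerator = 1×6.22 + 14×123 + 0.53×25.9 = 1742
Denominator = 1×131 + 14×22.5 + 0.53×119 = 509.1
Vm = 26.8 · ln(3.4218) = 26.8 × (1.2302) = 32.97 mV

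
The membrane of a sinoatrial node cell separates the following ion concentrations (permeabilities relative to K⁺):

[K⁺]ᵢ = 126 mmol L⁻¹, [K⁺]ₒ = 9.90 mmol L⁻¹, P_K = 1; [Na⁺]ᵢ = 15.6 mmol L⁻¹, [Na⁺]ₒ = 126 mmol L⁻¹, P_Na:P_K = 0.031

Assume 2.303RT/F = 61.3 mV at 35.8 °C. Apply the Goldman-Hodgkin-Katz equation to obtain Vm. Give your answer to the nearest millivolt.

-59 mV

Vm = 61.3 · log₁₀[(Σ P·[cation]ₒ + Σ P·[anion]ᵢ) / (Σ P·[cation]ᵢ + Σ P·[anion]ₒ)]
Numerator = 1×9.90 + 0.031×126 = 13.81
Denominator = 1×126 + 0.031×15.6 = 126.5
Vm = 61.3 · log₁₀(0.10915) = 61.3 × (-0.9620) = -58.97 mV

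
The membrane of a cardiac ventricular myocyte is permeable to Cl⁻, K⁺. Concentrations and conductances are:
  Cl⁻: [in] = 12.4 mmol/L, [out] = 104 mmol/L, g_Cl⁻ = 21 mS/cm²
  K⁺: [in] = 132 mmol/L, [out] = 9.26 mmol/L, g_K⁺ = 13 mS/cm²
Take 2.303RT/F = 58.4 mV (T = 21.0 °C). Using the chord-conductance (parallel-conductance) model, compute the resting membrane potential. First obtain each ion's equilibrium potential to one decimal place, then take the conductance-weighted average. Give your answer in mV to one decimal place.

-59.1 mV

E_Cl⁻ = (58.4/-1)·log₁₀(104/12.4) = -53.9 mV
E_K⁺ = (58.4/1)·log₁₀(9.26/132) = -67.4 mV
Vm = (Σ gᵢEᵢ)/(Σ gᵢ) = (21·-53.9 + 13·-67.4) / (21 + 13)
= -2008.10 / 34 = -59.06 mV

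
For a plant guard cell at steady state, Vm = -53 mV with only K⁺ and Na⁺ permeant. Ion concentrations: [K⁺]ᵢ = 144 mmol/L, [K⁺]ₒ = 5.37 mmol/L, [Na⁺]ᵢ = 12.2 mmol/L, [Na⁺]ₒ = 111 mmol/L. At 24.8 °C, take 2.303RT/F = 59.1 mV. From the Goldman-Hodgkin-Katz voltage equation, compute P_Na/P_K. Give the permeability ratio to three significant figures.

Let α = P_Na/P_K. GHK: Vm = 59.1·log₁₀[(Kₒ + α·Naₒ)/(Kᵢ + α·Naᵢ)].
10^(Vm/59.1) = 10^(-53.0/59.1) = 0.12683
So 0.12683·(Kᵢ + α·Naᵢ) = Kₒ + α·Naₒ → α = (0.12683·144.0 − 5.37) / (111.0 − 0.12683·12.2)
α = (18.26 − 5.37) / (111.0 − 1.547) = 12.89/109.5 = 0.1178

0.118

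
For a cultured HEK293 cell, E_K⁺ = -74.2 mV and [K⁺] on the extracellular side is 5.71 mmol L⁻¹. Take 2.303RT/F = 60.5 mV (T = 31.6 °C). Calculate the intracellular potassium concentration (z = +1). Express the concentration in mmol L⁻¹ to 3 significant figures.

96.2 mmol L⁻¹

Nernst: E = (60.5/1) · log₁₀([out]/[in]), so log₁₀([out]/[in]) = -74.2 × 1 / 60.5 = -1.2264.
[out]/[in] = 10^(-1.2264) = 0.05937.
[in] = 5.71 / 0.05937 = 96.18 mmol L⁻¹.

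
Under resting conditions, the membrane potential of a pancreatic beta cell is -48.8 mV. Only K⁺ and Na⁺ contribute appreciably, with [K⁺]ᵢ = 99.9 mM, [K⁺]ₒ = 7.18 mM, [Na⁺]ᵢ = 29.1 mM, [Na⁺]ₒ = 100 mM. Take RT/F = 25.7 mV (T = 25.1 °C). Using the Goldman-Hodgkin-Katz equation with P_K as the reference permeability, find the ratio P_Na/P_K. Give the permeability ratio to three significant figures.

0.0813

Let α = P_Na/P_K. GHK: Vm = 25.7·ln[(Kₒ + α·Naₒ)/(Kᵢ + α·Naᵢ)].
e^(Vm/25.7) = e^(-48.8/25.7) = 0.14974
So 0.14974·(Kᵢ + α·Naᵢ) = Kₒ + α·Naₒ → α = (0.14974·99.9 − 7.18) / (100.0 − 0.14974·29.1)
α = (14.96 − 7.18) / (100.0 − 4.358) = 7.779/95.64 = 0.08134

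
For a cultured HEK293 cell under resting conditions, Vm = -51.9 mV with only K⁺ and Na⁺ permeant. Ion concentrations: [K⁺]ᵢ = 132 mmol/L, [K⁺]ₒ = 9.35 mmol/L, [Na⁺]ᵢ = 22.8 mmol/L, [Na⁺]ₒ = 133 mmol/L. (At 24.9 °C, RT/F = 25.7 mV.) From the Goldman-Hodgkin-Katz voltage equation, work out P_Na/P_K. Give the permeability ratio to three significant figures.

0.0629

Let α = P_Na/P_K. GHK: Vm = 25.7·ln[(Kₒ + α·Naₒ)/(Kᵢ + α·Naᵢ)].
e^(Vm/25.7) = e^(-51.9/25.7) = 0.13273
So 0.13273·(Kᵢ + α·Naᵢ) = Kₒ + α·Naₒ → α = (0.13273·132.0 − 9.35) / (133.0 − 0.13273·22.8)
α = (17.52 − 9.35) / (133.0 − 3.026) = 8.17/130 = 0.06286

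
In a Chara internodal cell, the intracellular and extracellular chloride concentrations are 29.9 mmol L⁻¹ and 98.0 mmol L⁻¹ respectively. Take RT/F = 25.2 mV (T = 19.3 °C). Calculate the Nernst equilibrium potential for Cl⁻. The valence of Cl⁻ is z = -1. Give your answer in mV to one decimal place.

E = (25.2/z) · ln([Cl⁻]_out/[Cl⁻]_in) with z = -1.
For an anion, dividing by z = -1 reverses the sign.
= (25.2/-1) · ln(98.0/29.9) = -25.20 · ln(3.278)
= -25.20 · (1.1871) = -29.92 mV

-29.9 mV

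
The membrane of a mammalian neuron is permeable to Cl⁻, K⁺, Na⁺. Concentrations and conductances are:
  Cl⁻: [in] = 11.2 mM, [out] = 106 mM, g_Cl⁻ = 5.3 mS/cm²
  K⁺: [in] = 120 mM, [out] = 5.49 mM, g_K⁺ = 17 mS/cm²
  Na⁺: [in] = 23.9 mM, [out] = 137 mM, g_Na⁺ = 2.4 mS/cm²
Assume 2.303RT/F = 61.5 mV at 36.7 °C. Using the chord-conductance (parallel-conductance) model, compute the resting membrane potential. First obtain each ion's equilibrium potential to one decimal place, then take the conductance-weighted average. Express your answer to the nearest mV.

-65 mV

E_Cl⁻ = (61.5/-1)·log₁₀(106/11.2) = -60.0 mV
E_K⁺ = (61.5/1)·log₁₀(5.49/120) = -82.4 mV
E_Na⁺ = (61.5/1)·log₁₀(137/23.9) = 46.6 mV
Vm = (Σ gᵢEᵢ)/(Σ gᵢ) = (5.3·-60.0 + 17·-82.4 + 2.4·46.6) / (5.3 + 17 + 2.4)
= -1606.96 / 24.7 = -65.06 mV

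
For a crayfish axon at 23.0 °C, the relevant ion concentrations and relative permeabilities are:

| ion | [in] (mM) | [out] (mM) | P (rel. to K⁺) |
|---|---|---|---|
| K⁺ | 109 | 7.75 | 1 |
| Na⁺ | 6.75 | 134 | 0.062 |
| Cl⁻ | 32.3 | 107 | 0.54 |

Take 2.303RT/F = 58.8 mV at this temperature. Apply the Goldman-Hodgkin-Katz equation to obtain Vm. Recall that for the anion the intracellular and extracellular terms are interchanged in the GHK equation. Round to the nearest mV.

-41 mV

Vm = 58.8 · log₁₀[(Σ P·[cation]ₒ + Σ P·[anion]ᵢ) / (Σ P·[cation]ᵢ + Σ P·[anion]ₒ)]
Numerator = 1×7.75 + 0.062×134 + 0.54×32.3 = 33.5
Denominator = 1×109 + 0.062×6.75 + 0.54×107 = 167.2
Vm = 58.8 · log₁₀(0.20036) = 58.8 × (-0.6982) = -41.05 mV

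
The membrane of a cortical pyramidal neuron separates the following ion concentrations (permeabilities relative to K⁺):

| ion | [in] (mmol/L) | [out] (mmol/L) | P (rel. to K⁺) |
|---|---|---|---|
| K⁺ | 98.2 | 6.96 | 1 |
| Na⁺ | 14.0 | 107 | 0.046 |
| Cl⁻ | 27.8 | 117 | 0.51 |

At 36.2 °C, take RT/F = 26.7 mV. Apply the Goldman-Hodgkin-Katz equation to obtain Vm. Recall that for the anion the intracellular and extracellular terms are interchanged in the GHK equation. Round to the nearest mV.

-48 mV

Vm = 26.7 · ln[(Σ P·[cation]ₒ + Σ P·[anion]ᵢ) / (Σ P·[cation]ᵢ + Σ P·[anion]ₒ)]
Numerator = 1×6.96 + 0.046×107 + 0.51×27.8 = 26.06
Denominator = 1×98.2 + 0.046×14.0 + 0.51×117 = 158.5
Vm = 26.7 · ln(0.1644) = 26.7 × (-1.8054) = -48.21 mV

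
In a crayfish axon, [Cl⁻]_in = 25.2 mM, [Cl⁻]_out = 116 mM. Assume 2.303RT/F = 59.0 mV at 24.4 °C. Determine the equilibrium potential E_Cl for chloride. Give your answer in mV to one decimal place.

E = (59.0/z) · log₁₀([Cl⁻]_out/[Cl⁻]_in) with z = -1.
For an anion, dividing by z = -1 reverses the sign.
= (59.0/-1) · log₁₀(116/25.2) = -59.00 · log₁₀(4.603)
= -59.00 · (0.6631) = -39.12 mV

-39.1 mV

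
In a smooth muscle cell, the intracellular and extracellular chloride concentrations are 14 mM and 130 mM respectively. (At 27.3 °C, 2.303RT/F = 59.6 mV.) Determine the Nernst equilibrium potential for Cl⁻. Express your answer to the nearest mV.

E = (59.6/z) · log₁₀([Cl⁻]_out/[Cl⁻]_in) with z = -1.
For an anion, dividing by z = -1 reverses the sign.
= (59.6/-1) · log₁₀(130/14) = -59.60 · log₁₀(9.286)
= -59.60 · (0.9678) = -57.68 mV

-58 mV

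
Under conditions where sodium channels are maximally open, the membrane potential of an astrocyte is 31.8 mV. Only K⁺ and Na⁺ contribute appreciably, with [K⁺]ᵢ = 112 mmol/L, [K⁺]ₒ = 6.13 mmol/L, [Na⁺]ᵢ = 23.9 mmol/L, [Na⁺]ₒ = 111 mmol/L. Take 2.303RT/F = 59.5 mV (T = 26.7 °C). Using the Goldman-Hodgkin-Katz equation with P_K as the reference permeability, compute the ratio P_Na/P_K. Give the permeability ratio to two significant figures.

Let α = P_Na/P_K. GHK: Vm = 59.5·log₁₀[(Kₒ + α·Naₒ)/(Kᵢ + α·Naᵢ)].
10^(Vm/59.5) = 10^(31.8/59.5) = 3.4234
So 3.4234·(Kᵢ + α·Naᵢ) = Kₒ + α·Naₒ → α = (3.4234·112.0 − 6.13) / (111.0 − 3.4234·23.9)
α = (383.4 − 6.13) / (111.0 − 81.82) = 377.3/29.18 = 12.93

13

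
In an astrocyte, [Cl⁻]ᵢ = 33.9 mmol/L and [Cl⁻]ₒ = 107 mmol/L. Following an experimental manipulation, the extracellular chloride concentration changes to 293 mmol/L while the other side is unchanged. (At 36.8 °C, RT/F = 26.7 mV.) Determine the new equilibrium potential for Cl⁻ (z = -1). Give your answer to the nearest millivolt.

-58 mV

After the shift: [Cl⁻]_out = 293, [Cl⁻]_in = 33.9 mmol/L.
E_new = (26.7/-1)·ln(293/33.9) = -26.70 · (2.1568) = -57.59 mV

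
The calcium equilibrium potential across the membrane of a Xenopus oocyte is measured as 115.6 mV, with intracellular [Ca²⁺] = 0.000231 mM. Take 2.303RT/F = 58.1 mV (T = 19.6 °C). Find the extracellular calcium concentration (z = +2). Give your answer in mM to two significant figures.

2.2 mM

Nernst: E = (58.1/2) · log₁₀([out]/[in]), so log₁₀([out]/[in]) = 115.6 × 2 / 58.1 = 3.9793.
[out]/[in] = 10^(3.9793) = 9536.
[out] = 9536 × 0.000231 = 2.203 mM.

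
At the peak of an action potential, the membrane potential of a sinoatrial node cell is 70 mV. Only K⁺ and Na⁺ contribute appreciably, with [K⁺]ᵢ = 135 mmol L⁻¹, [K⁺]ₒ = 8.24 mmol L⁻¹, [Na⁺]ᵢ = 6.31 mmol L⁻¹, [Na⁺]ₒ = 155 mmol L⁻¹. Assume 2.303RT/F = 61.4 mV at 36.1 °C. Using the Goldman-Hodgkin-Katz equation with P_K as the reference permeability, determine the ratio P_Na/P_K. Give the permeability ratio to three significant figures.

Let α = P_Na/P_K. GHK: Vm = 61.4·log₁₀[(Kₒ + α·Naₒ)/(Kᵢ + α·Naᵢ)].
10^(Vm/61.4) = 10^(70.0/61.4) = 13.806
So 13.806·(Kᵢ + α·Naᵢ) = Kₒ + α·Naₒ → α = (13.806·135.0 − 8.24) / (155.0 − 13.806·6.31)
α = (1864 − 8.24) / (155.0 − 87.12) = 1856/67.88 = 27.33

27.3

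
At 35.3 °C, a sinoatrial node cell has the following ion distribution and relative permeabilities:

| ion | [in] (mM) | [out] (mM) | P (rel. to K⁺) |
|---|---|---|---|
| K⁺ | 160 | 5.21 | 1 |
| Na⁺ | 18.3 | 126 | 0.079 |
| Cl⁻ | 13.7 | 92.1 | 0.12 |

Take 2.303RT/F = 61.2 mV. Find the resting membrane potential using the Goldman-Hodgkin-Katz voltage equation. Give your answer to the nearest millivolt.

-62 mV

Vm = 61.2 · log₁₀[(Σ P·[cation]ₒ + Σ P·[anion]ᵢ) / (Σ P·[cation]ᵢ + Σ P·[anion]ₒ)]
Numerator = 1×5.21 + 0.079×126 + 0.12×13.7 = 16.81
Denominator = 1×160 + 0.079×18.3 + 0.12×92.1 = 172.5
Vm = 61.2 · log₁₀(0.097439) = 61.2 × (-1.0113) = -61.89 mV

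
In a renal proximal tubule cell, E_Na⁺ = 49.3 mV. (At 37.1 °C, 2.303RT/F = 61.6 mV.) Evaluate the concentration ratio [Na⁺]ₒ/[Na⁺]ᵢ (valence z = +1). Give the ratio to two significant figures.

6.3

log₁₀([out]/[in]) = E·z/(61.6) = 49.3 × 1 / 61.6 = 0.8003
[out]/[in] = 10^(0.8003) = 6.314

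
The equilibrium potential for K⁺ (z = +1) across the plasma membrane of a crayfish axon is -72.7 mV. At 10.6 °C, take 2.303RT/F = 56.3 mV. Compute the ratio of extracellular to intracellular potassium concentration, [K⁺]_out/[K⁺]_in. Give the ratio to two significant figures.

0.051

log₁₀([out]/[in]) = E·z/(56.3) = -72.7 × 1 / 56.3 = -1.2913
[out]/[in] = 10^(-1.2913) = 0.05113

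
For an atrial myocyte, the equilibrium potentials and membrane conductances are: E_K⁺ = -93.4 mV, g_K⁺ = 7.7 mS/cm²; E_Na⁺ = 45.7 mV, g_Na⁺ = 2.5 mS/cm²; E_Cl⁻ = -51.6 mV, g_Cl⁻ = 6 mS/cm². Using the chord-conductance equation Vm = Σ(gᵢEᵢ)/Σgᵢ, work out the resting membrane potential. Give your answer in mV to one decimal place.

Σ gᵢEᵢ = 7.7·(-93.4) + 2.5·(45.7) + 6·(-51.6) = -914.53
Σ gᵢ = 7.7 + 2.5 + 6 = 16.2
Vm = -914.53 / 16.2 = -56.45 mV

-56.5 mV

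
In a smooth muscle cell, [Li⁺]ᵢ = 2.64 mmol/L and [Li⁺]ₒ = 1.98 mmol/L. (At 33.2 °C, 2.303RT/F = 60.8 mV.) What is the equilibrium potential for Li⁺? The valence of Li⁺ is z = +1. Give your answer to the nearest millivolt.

E = (60.8/z) · log₁₀([Li⁺]_out/[Li⁺]_in) with z = +1.
= (60.8/1) · log₁₀(1.98/2.64) = 60.80 · log₁₀(0.75)
= 60.80 · (-0.1249) = -7.60 mV

-8 mV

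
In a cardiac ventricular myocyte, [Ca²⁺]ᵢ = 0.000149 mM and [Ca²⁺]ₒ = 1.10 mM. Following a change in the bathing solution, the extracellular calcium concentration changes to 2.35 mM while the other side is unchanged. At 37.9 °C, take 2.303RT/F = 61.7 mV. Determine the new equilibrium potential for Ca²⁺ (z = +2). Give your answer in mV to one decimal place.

129.5 mV

After the shift: [Ca²⁺]_out = 2.35, [Ca²⁺]_in = 0.000149 mM.
E_new = (61.7/2)·log₁₀(2.35/0.000149) = 30.85 · (4.1979) = 129.50 mV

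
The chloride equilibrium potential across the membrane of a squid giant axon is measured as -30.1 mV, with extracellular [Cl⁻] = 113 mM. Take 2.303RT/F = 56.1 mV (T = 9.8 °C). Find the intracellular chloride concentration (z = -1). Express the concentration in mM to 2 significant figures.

33 mM

Nernst: E = (56.1/-1) · log₁₀([out]/[in]), so log₁₀([out]/[in]) = -30.1 × -1 / 56.1 = 0.5365.
[out]/[in] = 10^(0.5365) = 3.44.
[in] = 113 / 3.44 = 32.85 mM.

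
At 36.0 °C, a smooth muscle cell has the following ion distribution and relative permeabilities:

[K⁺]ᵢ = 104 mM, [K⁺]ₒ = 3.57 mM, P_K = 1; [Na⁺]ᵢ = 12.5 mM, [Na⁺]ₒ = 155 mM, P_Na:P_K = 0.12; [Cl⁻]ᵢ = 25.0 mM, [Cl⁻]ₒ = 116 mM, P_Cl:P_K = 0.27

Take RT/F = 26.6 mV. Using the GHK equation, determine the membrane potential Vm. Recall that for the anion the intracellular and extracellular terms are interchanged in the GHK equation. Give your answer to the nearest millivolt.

Vm = 26.6 · ln[(Σ P·[cation]ₒ + Σ P·[anion]ᵢ) / (Σ P·[cation]ᵢ + Σ P·[anion]ₒ)]
Numerator = 1×3.57 + 0.12×155 + 0.27×25.0 = 28.92
Denominator = 1×104 + 0.12×12.5 + 0.27×116 = 136.8
Vm = 26.6 · ln(0.21137) = 26.6 × (-1.5541) = -41.34 mV

-41 mV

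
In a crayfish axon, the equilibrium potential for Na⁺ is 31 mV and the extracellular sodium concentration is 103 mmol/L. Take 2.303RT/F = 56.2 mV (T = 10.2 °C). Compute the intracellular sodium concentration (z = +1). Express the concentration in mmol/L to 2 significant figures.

29 mmol/L

Nernst: E = (56.2/1) · log₁₀([out]/[in]), so log₁₀([out]/[in]) = 31.0 × 1 / 56.2 = 0.5516.
[out]/[in] = 10^(0.5516) = 3.561.
[in] = 103 / 3.561 = 28.92 mmol/L.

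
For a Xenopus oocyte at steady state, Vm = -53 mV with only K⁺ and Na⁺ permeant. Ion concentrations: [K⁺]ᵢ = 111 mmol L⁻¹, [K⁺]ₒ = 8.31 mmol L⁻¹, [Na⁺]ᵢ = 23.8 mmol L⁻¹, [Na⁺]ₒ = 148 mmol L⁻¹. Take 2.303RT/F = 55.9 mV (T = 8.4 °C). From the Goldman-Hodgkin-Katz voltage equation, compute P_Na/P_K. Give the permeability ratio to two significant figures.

Let α = P_Na/P_K. GHK: Vm = 55.9·log₁₀[(Kₒ + α·Naₒ)/(Kᵢ + α·Naᵢ)].
10^(Vm/55.9) = 10^(-53.0/55.9) = 0.11269
So 0.11269·(Kᵢ + α·Naᵢ) = Kₒ + α·Naₒ → α = (0.11269·111.0 − 8.31) / (148.0 − 0.11269·23.8)
α = (12.51 − 8.31) / (148.0 − 2.682) = 4.198/145.3 = 0.02889

0.029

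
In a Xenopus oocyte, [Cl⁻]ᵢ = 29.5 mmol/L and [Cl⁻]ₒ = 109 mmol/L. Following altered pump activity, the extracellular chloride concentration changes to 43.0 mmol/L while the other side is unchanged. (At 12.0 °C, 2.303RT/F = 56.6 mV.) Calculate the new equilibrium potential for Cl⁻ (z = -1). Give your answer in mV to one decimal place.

After the shift: [Cl⁻]_out = 43.0, [Cl⁻]_in = 29.5 mmol/L.
E_new = (56.6/-1)·log₁₀(43.0/29.5) = -56.60 · (0.1636) = -9.26 mV

-9.3 mV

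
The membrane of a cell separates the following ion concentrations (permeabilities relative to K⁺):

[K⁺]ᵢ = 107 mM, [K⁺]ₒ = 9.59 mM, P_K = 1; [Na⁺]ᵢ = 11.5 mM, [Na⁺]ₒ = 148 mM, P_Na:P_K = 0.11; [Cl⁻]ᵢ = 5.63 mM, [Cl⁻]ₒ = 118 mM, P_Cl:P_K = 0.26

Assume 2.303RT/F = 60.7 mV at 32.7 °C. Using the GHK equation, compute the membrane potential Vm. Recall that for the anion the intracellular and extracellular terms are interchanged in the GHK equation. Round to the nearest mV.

Vm = 60.7 · log₁₀[(Σ P·[cation]ₒ + Σ P·[anion]ᵢ) / (Σ P·[cation]ᵢ + Σ P·[anion]ₒ)]
Numerator = 1×9.59 + 0.11×148 + 0.26×5.63 = 27.33
Denominator = 1×107 + 0.11×11.5 + 0.26×118 = 138.9
Vm = 60.7 · log₁₀(0.19672) = 60.7 × (-0.7061) = -42.86 mV

-43 mV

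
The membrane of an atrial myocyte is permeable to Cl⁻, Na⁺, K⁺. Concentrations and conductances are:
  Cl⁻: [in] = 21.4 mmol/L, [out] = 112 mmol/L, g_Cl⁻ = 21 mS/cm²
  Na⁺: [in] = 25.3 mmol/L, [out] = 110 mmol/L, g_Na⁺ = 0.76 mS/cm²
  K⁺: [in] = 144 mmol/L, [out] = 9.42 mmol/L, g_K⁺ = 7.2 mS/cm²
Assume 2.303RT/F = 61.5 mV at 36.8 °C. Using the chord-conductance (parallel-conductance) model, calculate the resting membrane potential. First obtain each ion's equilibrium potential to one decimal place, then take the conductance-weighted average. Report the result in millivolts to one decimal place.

E_Cl⁻ = (61.5/-1)·log₁₀(112/21.4) = -44.2 mV
E_Na⁺ = (61.5/1)·log₁₀(110/25.3) = 39.3 mV
E_K⁺ = (61.5/1)·log₁₀(9.42/144) = -72.8 mV
Vm = (Σ gᵢEᵢ)/(Σ gᵢ) = (21·-44.2 + 0.76·39.3 + 7.2·-72.8) / (21 + 0.76 + 7.2)
= -1422.49 / 28.96 = -49.12 mV

-49.1 mV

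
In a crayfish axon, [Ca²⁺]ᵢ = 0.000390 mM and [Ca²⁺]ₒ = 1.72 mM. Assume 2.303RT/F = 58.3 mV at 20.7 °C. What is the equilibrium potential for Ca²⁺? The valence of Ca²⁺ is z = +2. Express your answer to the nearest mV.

106 mV

E = (58.3/z) · log₁₀([Ca²⁺]_out/[Ca²⁺]_in) with z = +2.
= (58.3/2) · log₁₀(1.72/0.000390) = 29.15 · log₁₀(4410)
= 29.15 · (3.6445) = 106.24 mV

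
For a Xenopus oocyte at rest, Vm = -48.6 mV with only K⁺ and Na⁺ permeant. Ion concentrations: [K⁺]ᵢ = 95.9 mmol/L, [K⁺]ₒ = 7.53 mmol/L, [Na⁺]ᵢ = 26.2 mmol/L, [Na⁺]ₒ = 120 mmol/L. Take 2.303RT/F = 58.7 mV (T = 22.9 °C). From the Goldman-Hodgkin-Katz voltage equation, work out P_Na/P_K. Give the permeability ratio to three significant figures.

0.0579

Let α = P_Na/P_K. GHK: Vm = 58.7·log₁₀[(Kₒ + α·Naₒ)/(Kᵢ + α·Naᵢ)].
10^(Vm/58.7) = 10^(-48.6/58.7) = 0.14861
So 0.14861·(Kᵢ + α·Naᵢ) = Kₒ + α·Naₒ → α = (0.14861·95.9 − 7.53) / (120.0 − 0.14861·26.2)
α = (14.25 − 7.53) / (120.0 − 3.894) = 6.722/116.1 = 0.0579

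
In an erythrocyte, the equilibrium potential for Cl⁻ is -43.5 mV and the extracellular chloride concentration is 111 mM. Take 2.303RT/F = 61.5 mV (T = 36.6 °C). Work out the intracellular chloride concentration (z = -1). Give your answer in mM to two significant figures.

22 mM

Nernst: E = (61.5/-1) · log₁₀([out]/[in]), so log₁₀([out]/[in]) = -43.5 × -1 / 61.5 = 0.7073.
[out]/[in] = 10^(0.7073) = 5.097.
[in] = 111 / 5.097 = 21.78 mM.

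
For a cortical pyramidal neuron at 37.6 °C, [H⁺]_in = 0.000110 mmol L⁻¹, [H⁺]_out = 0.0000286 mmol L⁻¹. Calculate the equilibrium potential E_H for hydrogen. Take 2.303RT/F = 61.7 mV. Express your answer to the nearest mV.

E = (61.7/z) · log₁₀([H⁺]_out/[H⁺]_in) with z = +1.
= (61.7/1) · log₁₀(0.0000286/0.000110) = 61.70 · log₁₀(0.26)
= 61.70 · (-0.5850) = -36.10 mV

-36 mV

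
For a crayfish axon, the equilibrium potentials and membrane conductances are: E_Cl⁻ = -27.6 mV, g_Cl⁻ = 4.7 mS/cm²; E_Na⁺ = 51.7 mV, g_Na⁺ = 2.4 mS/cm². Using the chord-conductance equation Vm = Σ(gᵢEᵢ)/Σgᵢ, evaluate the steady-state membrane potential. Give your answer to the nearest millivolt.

-1 mV

Σ gᵢEᵢ = 4.7·(-27.6) + 2.4·(51.7) = -5.64
Σ gᵢ = 4.7 + 2.4 = 7.1
Vm = -5.64 / 7.1 = -0.79 mV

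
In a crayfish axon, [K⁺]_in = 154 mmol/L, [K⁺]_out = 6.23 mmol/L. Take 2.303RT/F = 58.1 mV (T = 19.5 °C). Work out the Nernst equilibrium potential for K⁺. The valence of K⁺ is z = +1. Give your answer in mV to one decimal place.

E = (58.1/z) · log₁₀([K⁺]_out/[K⁺]_in) with z = +1.
= (58.1/1) · log₁₀(6.23/154) = 58.10 · log₁₀(0.04045)
= 58.10 · (-1.3930) = -80.94 mV

-80.9 mV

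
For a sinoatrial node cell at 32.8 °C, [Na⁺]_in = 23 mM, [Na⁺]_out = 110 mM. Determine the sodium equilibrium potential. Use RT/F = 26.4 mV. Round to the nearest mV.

E = (26.4/z) · ln([Na⁺]_out/[Na⁺]_in) with z = +1.
= (26.4/1) · ln(110/23) = 26.40 · ln(4.783)
= 26.40 · (1.5650) = 41.32 mV

41 mV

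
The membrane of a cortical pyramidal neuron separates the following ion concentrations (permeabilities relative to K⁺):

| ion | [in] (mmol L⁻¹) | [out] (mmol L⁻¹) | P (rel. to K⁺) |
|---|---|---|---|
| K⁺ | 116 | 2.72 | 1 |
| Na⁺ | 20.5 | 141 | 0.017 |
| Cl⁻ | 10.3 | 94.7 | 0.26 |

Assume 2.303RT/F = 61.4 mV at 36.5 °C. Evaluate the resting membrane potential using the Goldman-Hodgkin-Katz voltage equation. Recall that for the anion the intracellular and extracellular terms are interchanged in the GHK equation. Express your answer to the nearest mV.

Vm = 61.4 · log₁₀[(Σ P·[cation]ₒ + Σ P·[anion]ᵢ) / (Σ P·[cation]ᵢ + Σ P·[anion]ₒ)]
Numerator = 1×2.72 + 0.017×141 + 0.26×10.3 = 7.795
Denominator = 1×116 + 0.017×20.5 + 0.26×94.7 = 141
Vm = 61.4 · log₁₀(0.055295) = 61.4 × (-1.2573) = -77.20 mV

-77 mV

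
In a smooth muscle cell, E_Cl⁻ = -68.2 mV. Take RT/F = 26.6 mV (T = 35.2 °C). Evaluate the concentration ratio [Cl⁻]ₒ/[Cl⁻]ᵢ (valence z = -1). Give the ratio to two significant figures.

13

ln([out]/[in]) = E·z/(26.6) = -68.2 × -1 / 26.6 = 2.5639
[out]/[in] = e^(2.5639) = 12.99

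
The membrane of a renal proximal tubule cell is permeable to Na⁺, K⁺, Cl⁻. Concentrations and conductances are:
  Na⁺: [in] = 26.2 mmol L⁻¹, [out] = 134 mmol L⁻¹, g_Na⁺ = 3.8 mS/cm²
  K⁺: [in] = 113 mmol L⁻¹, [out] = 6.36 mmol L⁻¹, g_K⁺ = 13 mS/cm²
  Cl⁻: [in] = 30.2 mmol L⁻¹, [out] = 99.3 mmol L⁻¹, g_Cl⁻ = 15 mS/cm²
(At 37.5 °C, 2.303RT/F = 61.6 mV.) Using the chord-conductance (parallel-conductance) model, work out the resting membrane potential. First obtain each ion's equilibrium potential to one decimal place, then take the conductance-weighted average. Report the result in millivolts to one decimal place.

E_Na⁺ = (61.6/1)·log₁₀(134/26.2) = 43.7 mV
E_K⁺ = (61.6/1)·log₁₀(6.36/113) = -77.0 mV
E_Cl⁻ = (61.6/-1)·log₁₀(99.3/30.2) = -31.8 mV
Vm = (Σ gᵢEᵢ)/(Σ gᵢ) = (3.8·43.7 + 13·-77.0 + 15·-31.8) / (3.8 + 13 + 15)
= -1311.94 / 31.8 = -41.26 mV

-41.3 mV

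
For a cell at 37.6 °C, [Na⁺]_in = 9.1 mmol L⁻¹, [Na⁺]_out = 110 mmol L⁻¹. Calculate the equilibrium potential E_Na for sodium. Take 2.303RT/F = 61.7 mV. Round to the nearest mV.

E = (61.7/z) · log₁₀([Na⁺]_out/[Na⁺]_in) with z = +1.
= (61.7/1) · log₁₀(110/9.1) = 61.70 · log₁₀(12.09)
= 61.70 · (1.0824) = 66.78 mV

67 mV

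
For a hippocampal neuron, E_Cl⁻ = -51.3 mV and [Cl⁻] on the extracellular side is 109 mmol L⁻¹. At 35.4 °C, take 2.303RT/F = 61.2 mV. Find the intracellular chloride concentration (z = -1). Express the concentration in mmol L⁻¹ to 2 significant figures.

Nernst: E = (61.2/-1) · log₁₀([out]/[in]), so log₁₀([out]/[in]) = -51.3 × -1 / 61.2 = 0.8382.
[out]/[in] = 10^(0.8382) = 6.89.
[in] = 109 / 6.89 = 15.82 mmol L⁻¹.

16 mmol L⁻¹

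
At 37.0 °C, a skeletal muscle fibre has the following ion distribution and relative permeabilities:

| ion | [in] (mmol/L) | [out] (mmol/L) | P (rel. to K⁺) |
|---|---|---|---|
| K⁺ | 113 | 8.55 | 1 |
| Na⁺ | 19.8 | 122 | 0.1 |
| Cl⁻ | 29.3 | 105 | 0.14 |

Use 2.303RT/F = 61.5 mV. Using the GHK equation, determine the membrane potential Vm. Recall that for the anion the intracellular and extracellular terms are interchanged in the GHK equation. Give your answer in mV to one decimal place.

-44.1 mV

Vm = 61.5 · log₁₀[(Σ P·[cation]ₒ + Σ P·[anion]ᵢ) / (Σ P·[cation]ᵢ + Σ P·[anion]ₒ)]
Numerator = 1×8.55 + 0.1×122 + 0.14×29.3 = 24.85
Denominator = 1×113 + 0.1×19.8 + 0.14×105 = 129.7
Vm = 61.5 · log₁₀(0.19164) = 61.5 × (-0.7175) = -44.13 mV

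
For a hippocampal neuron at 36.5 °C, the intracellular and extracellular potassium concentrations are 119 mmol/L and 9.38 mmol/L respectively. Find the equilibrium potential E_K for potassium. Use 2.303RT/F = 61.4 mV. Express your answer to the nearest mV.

E = (61.4/z) · log₁₀([K⁺]_out/[K⁺]_in) with z = +1.
= (61.4/1) · log₁₀(9.38/119) = 61.40 · log₁₀(0.07882)
= 61.40 · (-1.1033) = -67.75 mV

-68 mV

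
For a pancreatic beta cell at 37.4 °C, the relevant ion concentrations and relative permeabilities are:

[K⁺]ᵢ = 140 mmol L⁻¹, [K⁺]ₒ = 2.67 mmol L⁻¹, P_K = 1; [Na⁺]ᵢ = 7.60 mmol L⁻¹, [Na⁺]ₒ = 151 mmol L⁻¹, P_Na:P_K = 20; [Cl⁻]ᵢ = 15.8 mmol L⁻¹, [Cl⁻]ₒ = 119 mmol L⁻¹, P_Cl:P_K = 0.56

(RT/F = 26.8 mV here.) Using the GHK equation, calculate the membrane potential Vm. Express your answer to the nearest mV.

57 mV

Vm = 26.8 · ln[(Σ P·[cation]ₒ + Σ P·[anion]ᵢ) / (Σ P·[cation]ᵢ + Σ P·[anion]ₒ)]
Numerator = 1×2.67 + 20×151 + 0.56×15.8 = 3032
Denominator = 1×140 + 20×7.60 + 0.56×119 = 358.6
Vm = 26.8 · ln(8.4528) = 26.8 × (2.1345) = 57.20 mV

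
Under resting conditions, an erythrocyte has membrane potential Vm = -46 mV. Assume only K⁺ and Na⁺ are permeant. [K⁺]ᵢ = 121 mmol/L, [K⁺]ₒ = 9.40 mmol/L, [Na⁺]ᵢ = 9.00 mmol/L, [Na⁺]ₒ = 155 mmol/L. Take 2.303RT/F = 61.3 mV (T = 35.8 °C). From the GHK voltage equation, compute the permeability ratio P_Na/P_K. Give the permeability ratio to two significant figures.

0.079

Let α = P_Na/P_K. GHK: Vm = 61.3·log₁₀[(Kₒ + α·Naₒ)/(Kᵢ + α·Naᵢ)].
10^(Vm/61.3) = 10^(-46.0/61.3) = 0.17766
So 0.17766·(Kᵢ + α·Naᵢ) = Kₒ + α·Naₒ → α = (0.17766·121.0 − 9.4) / (155.0 − 0.17766·9.0)
α = (21.5 − 9.4) / (155.0 − 1.599) = 12.1/153.4 = 0.07886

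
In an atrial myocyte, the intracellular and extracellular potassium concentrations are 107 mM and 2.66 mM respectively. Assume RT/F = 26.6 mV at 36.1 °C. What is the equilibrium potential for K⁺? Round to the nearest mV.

-98 mV

E = (26.6/z) · ln([K⁺]_out/[K⁺]_in) with z = +1.
= (26.6/1) · ln(2.66/107) = 26.60 · ln(0.02486)
= 26.60 · (-3.6945) = -98.27 mV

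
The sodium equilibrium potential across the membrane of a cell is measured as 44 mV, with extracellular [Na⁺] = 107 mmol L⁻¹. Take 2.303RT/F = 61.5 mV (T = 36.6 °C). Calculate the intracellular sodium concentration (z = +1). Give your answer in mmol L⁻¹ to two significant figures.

Nernst: E = (61.5/1) · log₁₀([out]/[in]), so log₁₀([out]/[in]) = 44.0 × 1 / 61.5 = 0.7154.
[out]/[in] = 10^(0.7154) = 5.193.
[in] = 107 / 5.193 = 20.6 mmol L⁻¹.

21 mmol L⁻¹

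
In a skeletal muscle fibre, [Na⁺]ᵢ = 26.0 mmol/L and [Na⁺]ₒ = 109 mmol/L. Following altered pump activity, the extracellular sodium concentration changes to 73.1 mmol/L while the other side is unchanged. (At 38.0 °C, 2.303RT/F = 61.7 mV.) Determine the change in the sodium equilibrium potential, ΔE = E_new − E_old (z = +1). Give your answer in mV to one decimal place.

E_old = (61.7/1)·log₁₀(109/26.0) = 38.41 mV
E_new = (61.7/1)·log₁₀(73.1/26.0) = 27.70 mV
ΔE = 27.70 − (38.41) = -10.71 mV

-10.7 mV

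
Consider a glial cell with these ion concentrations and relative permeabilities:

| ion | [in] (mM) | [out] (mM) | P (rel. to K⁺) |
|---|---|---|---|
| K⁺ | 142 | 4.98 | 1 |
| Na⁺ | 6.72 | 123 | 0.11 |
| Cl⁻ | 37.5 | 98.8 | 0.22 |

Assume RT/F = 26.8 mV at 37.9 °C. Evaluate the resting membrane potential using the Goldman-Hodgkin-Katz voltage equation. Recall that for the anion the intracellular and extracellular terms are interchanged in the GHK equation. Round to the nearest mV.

Vm = 26.8 · ln[(Σ P·[cation]ₒ + Σ P·[anion]ᵢ) / (Σ P·[cation]ᵢ + Σ P·[anion]ₒ)]
Numerator = 1×4.98 + 0.11×123 + 0.22×37.5 = 26.76
Denominator = 1×142 + 0.11×6.72 + 0.22×98.8 = 164.5
Vm = 26.8 · ln(0.1627) = 26.8 × (-1.8159) = -48.66 mV

-49 mV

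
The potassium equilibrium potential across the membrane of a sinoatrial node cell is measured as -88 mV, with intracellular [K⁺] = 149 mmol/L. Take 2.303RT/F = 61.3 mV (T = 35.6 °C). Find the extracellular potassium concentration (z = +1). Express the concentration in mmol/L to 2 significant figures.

5.5 mmol/L

Nernst: E = (61.3/1) · log₁₀([out]/[in]), so log₁₀([out]/[in]) = -88.0 × 1 / 61.3 = -1.4356.
[out]/[in] = 10^(-1.4356) = 0.03668.
[out] = 0.03668 × 149 = 5.465 mmol/L.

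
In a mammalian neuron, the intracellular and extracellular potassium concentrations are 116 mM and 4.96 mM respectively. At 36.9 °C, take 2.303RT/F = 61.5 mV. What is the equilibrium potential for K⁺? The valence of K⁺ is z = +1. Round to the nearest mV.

E = (61.5/z) · log₁₀([K⁺]_out/[K⁺]_in) with z = +1.
= (61.5/1) · log₁₀(4.96/116) = 61.50 · log₁₀(0.04276)
= 61.50 · (-1.3690) = -84.19 mV

-84 mV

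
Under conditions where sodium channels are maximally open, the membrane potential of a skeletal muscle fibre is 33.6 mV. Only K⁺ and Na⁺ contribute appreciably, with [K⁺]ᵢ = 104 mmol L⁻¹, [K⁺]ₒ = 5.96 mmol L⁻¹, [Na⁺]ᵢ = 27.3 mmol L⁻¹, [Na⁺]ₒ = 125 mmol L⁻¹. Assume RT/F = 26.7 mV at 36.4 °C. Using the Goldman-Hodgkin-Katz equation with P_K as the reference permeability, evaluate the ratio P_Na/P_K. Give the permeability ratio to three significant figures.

12.5

Let α = P_Na/P_K. GHK: Vm = 26.7·ln[(Kₒ + α·Naₒ)/(Kᵢ + α·Naᵢ)].
e^(Vm/26.7) = e^(33.6/26.7) = 3.5199
So 3.5199·(Kᵢ + α·Naᵢ) = Kₒ + α·Naₒ → α = (3.5199·104.0 − 5.96) / (125.0 − 3.5199·27.3)
α = (366.1 − 5.96) / (125.0 − 96.09) = 360.1/28.91 = 12.46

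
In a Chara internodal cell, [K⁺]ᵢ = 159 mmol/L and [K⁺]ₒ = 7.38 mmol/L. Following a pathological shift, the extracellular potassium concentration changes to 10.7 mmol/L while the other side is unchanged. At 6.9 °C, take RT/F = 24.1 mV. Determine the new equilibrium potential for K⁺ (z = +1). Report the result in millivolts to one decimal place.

After the shift: [K⁺]_out = 10.7, [K⁺]_in = 159 mmol/L.
E_new = (24.1/1)·ln(10.7/159) = 24.10 · (-2.6987) = -65.04 mV

-65.0 mV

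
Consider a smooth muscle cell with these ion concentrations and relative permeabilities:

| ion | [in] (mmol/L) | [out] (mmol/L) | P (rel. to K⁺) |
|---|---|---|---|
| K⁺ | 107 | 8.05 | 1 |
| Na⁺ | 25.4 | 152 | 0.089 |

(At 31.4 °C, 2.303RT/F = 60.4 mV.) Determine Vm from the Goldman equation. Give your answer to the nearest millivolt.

Vm = 60.4 · log₁₀[(Σ P·[cation]ₒ + Σ P·[anion]ᵢ) / (Σ P·[cation]ᵢ + Σ P·[anion]ₒ)]
Numerator = 1×8.05 + 0.089×152 = 21.58
Denominator = 1×107 + 0.089×25.4 = 109.3
Vm = 60.4 · log₁₀(0.19749) = 60.4 × (-0.7045) = -42.55 mV

-43 mV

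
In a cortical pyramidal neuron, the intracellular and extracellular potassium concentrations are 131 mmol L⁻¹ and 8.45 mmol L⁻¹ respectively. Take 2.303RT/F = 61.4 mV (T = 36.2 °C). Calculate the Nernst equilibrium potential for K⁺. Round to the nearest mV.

-73 mV

E = (61.4/z) · log₁₀([K⁺]_out/[K⁺]_in) with z = +1.
= (61.4/1) · log₁₀(8.45/131) = 61.40 · log₁₀(0.0645)
= 61.40 · (-1.1904) = -73.09 mV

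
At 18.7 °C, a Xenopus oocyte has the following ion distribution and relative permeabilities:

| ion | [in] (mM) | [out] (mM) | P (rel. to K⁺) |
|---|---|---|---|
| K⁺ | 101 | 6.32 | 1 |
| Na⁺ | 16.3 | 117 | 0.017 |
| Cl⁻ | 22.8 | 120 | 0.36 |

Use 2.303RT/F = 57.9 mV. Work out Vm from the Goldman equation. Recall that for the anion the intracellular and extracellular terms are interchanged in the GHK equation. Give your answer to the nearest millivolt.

-55 mV

Vm = 57.9 · log₁₀[(Σ P·[cation]ₒ + Σ P·[anion]ᵢ) / (Σ P·[cation]ᵢ + Σ P·[anion]ₒ)]
Numerator = 1×6.32 + 0.017×117 + 0.36×22.8 = 16.52
Denominator = 1×101 + 0.017×16.3 + 0.36×120 = 144.5
Vm = 57.9 · log₁₀(0.11432) = 57.9 × (-0.9419) = -54.53 mV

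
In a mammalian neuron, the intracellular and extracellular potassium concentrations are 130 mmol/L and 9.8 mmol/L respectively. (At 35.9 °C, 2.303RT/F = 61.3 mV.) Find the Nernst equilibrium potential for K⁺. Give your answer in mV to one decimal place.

E = (61.3/z) · log₁₀([K⁺]_out/[K⁺]_in) with z = +1.
= (61.3/1) · log₁₀(9.8/130) = 61.30 · log₁₀(0.07538)
= 61.30 · (-1.1227) = -68.82 mV

-68.8 mV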